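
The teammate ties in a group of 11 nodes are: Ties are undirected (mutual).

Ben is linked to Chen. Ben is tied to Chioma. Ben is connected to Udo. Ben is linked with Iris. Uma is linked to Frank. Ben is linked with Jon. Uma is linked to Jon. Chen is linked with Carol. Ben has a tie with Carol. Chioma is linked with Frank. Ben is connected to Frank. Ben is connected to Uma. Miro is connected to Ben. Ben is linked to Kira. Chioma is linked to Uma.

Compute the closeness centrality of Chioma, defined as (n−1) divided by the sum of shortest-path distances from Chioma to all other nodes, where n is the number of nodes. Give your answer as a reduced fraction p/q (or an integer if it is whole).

Distances from Chioma: Ben:1, Carol:2, Chen:2, Frank:1, Iris:2, Jon:2, Kira:2, Miro:2, Udo:2, Uma:1. Sum = 17.
n = 11, so closeness = 10/17.

10/17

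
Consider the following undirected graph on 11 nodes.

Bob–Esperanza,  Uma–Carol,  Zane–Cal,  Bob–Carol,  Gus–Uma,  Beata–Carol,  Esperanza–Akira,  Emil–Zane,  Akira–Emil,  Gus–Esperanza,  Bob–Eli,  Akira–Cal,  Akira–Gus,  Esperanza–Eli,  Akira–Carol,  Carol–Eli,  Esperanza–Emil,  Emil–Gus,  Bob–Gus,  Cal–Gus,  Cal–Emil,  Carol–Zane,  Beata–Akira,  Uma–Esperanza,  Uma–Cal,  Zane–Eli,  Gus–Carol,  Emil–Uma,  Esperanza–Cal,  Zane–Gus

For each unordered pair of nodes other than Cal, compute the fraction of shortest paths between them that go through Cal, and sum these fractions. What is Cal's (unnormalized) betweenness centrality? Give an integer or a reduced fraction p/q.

Pairs whose geodesics pass through Cal — Uma–Akira: 1/5; Uma–Zane: 1/4; Esperanza–Zane: 1/4; Akira–Zane: 1/4.
All other pairs contribute 0.
Summing the contributions gives betweenness(Cal) = 19/20.

19/20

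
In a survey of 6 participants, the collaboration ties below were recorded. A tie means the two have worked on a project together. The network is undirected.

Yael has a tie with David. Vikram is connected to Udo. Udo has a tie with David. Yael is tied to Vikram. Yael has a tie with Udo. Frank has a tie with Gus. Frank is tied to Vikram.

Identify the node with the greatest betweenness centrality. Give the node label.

Unnormalized betweenness of each node: David:0, Frank:4, Gus:0, Udo:3/2, Vikram:6, Yael:3/2.
Vikram has the largest value, 6, making it the main broker — the node through which the most shortest paths run.

Vikram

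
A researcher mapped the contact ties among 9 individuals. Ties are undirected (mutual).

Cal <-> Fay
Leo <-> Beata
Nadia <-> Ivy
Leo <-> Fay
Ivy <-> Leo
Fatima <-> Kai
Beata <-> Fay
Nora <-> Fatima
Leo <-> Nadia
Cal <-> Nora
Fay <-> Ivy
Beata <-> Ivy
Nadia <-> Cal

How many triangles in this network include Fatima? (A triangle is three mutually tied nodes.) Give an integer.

Fatima's neighbors are Kai and Nora, but none of them are tied to each other, so no triangle contains Fatima.

0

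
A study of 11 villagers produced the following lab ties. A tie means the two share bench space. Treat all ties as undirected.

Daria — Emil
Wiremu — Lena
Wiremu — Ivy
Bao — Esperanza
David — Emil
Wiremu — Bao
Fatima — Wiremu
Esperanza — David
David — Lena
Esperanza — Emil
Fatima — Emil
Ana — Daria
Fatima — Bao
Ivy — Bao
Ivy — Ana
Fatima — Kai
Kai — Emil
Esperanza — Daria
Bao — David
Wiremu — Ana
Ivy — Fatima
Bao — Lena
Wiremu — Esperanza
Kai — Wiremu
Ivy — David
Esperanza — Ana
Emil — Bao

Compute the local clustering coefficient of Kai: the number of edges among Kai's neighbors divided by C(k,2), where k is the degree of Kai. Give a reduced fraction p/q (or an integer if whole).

Kai's neighbors: Emil, Fatima, and Wiremu (k = 3).
Possible neighbor pairs: C(3,2) = 3. Edges among them: Emil–Fatima, Fatima–Wiremu → e = 2.
Clustering(Kai) = 2/3.

2/3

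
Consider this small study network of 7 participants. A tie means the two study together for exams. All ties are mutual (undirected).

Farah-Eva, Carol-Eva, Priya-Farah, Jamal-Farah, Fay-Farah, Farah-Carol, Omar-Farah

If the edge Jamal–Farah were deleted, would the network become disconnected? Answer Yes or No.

Without the Jamal–Farah edge there is no alternate route between Jamal and Farah, so the network disconnects. It is a bridge.

Yes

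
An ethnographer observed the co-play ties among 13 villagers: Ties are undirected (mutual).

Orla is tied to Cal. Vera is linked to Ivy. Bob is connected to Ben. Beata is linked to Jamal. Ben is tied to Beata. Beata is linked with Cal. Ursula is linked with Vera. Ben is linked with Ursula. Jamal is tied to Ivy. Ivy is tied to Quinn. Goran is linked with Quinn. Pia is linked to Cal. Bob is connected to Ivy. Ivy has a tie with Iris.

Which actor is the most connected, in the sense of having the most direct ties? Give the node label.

Ivy

Degrees — Beata:3, Ben:3, Bob:2, Cal:3, Goran:1, Iris:1, Ivy:5, Jamal:2, Orla:1, Pia:1, Quinn:2, Ursula:2, Vera:2.
The maximum is 5, attained only by Ivy.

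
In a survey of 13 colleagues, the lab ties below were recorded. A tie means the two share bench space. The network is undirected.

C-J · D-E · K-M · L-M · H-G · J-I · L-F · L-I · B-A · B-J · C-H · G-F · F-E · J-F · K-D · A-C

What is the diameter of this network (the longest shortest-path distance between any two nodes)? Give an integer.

6

Eccentricity of each node (its greatest distance to any other): A:6, B:5, C:5, D:5, E:4, F:3, G:4, H:5, I:4, J:4, K:6, L:4, M:5.
The maximum eccentricity is 6, realized for instance by the pair A–K via A – C – J – F – E – D – K. So the diameter is 6.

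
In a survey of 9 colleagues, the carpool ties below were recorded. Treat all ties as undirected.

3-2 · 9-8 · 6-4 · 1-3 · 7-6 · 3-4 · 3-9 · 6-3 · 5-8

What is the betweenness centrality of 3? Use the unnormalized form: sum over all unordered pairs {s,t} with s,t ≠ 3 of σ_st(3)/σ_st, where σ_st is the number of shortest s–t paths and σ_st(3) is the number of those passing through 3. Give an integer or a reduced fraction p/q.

22

Pairs whose geodesics pass through 3 — 8–6: 1; 8–4: 1; 8–1: 1; 8–2: 1; 8–7: 1; 6–5: 1; 6–1: 1; 6–2: 1; 6–9: 1; 5–4: 1; 5–1: 1; 5–2: 1; 5–7: 1; 4–1: 1 … (+8 more pairs).
All other pairs contribute 0.
Summing the contributions gives betweenness(3) = 22.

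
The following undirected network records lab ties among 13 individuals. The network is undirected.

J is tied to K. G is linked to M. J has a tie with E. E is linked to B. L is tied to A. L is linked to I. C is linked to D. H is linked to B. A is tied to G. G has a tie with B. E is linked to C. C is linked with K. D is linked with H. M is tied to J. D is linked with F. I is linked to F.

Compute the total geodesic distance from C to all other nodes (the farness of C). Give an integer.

28

Distances from C: A:4, B:2, D:1, E:1, F:2, G:3, H:2, I:3, J:2, K:1, L:4, M:3.
Sum = 4 + 2 + 1 + 1 + 2 + 3 + 2 + 3 + 2 + 1 + 4 + 3 = 28.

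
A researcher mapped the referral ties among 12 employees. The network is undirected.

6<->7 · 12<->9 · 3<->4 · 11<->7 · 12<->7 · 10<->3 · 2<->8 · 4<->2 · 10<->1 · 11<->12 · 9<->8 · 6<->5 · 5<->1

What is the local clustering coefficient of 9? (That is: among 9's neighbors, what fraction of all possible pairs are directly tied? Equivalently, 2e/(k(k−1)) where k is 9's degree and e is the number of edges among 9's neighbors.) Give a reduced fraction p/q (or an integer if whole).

0

9's neighbors: 8 and 12 (k = 2).
Possible neighbor pairs: C(2,2) = 1. Edges among them: none → e = 0.
Clustering(9) = 0/1.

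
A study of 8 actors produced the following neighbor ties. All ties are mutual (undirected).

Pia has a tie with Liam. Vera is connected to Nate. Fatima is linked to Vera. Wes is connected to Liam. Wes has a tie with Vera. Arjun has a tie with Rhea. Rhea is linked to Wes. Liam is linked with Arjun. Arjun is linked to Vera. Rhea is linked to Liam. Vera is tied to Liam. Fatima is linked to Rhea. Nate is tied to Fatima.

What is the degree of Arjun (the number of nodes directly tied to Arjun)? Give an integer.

Arjun is directly tied to Liam, Rhea, and Vera. That is 3 neighbors, so the degree of Arjun is 3.

3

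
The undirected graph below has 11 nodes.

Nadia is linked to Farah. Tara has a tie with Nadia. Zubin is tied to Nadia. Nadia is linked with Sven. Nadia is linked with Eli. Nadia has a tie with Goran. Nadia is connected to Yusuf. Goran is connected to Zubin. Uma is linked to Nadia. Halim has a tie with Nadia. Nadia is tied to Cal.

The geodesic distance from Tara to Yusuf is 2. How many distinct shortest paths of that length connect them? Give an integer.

The shortest distance is 2, and the only length-2 path is Tara–Nadia–Yusuf. So there is exactly 1 shortest path.

1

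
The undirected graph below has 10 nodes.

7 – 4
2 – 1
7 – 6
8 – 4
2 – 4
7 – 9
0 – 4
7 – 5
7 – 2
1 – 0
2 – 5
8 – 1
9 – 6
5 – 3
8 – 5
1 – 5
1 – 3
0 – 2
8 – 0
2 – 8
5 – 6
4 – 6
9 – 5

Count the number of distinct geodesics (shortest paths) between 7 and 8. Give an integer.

3

The shortest distance is 2. The length-2 paths are: 7–4–8; 7–2–8; 7–5–8.
That gives 3 distinct shortest paths.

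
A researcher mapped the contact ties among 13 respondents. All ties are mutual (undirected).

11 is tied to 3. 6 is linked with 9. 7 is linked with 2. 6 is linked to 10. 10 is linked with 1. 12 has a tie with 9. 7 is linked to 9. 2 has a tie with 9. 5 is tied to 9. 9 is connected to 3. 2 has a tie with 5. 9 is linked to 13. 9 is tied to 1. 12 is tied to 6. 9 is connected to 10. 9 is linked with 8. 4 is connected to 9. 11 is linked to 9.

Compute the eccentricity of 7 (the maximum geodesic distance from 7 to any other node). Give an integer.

Distances from 7: 1:2, 2:1, 3:2, 4:2, 5:2, 6:2, 8:2, 9:1, 10:2, 11:2, 12:2, 13:2.
The largest is 2 (to 11, 8, 12, 6, 10, 4, 5, 13, 1, and 3), so the eccentricity of 7 is 2.

2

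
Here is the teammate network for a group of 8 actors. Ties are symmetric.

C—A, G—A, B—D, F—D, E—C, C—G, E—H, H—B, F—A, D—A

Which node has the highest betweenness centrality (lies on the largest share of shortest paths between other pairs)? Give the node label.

A

Unnormalized betweenness of each node: A:7, B:3, C:5, D:5, E:3, F:0, G:0, H:2.
A has the largest value, 7, making it the main broker — the node through which the most shortest paths run.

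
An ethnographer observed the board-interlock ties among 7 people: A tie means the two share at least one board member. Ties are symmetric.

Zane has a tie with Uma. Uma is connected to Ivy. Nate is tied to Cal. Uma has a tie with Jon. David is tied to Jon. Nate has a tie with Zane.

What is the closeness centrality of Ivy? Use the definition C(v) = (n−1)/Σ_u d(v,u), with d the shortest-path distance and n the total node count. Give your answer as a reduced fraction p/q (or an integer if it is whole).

Distances from Ivy: Cal:4, David:3, Jon:2, Nate:3, Uma:1, Zane:2. Sum = 15.
n = 7, so closeness = 6/15 = 2/5.

2/5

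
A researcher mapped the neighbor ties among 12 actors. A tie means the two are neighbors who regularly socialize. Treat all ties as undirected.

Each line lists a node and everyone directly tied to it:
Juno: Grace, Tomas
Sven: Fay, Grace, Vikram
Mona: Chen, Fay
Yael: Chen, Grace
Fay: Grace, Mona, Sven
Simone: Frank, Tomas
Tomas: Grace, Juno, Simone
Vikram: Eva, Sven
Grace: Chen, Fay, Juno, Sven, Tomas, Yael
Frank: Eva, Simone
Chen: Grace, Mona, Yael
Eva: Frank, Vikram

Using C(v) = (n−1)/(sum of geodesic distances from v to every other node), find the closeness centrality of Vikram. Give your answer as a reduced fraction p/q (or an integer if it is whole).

Distances from Vikram: Chen:3, Eva:1, Fay:2, Frank:2, Grace:2, Juno:3, Mona:3, Simone:3, Sven:1, Tomas:3, Yael:3. Sum = 26.
n = 12, so closeness = 11/26.

11/26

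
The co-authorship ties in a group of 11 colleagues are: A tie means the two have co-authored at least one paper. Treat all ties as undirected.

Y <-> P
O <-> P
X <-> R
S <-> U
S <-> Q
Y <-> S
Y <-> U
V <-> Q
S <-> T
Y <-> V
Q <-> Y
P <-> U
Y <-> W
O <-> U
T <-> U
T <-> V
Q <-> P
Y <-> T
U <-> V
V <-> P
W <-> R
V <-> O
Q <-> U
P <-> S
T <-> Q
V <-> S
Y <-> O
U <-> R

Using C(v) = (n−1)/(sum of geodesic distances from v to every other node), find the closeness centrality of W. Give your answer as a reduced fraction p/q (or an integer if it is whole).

Distances from W: O:2, P:2, Q:2, R:1, S:2, T:2, U:2, V:2, X:2, Y:1. Sum = 18.
n = 11, so closeness = 10/18 = 5/9.

5/9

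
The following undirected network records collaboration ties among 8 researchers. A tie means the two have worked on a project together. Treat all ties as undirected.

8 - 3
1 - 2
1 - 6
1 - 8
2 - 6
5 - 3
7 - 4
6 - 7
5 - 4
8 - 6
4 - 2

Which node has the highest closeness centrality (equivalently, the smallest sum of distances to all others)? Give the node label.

6

Farness (sum of distances to all others) for each node — 1:12, 2:12, 3:14, 4:12, 5:14, 6:11, 7:13, 8:12.
The smallest farness is 11, for 6, so 6 has the highest closeness.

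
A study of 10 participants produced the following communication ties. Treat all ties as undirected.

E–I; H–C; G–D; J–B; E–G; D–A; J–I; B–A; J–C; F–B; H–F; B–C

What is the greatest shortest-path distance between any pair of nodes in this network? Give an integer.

5

Eccentricity of each node (its greatest distance to any other): A:3, B:3, C:4, D:4, E:4, F:4, G:5, H:5, I:3, J:3.
The maximum eccentricity is 5, realized for instance by the pair H–G via H – C – J – I – E – G. So the diameter is 5.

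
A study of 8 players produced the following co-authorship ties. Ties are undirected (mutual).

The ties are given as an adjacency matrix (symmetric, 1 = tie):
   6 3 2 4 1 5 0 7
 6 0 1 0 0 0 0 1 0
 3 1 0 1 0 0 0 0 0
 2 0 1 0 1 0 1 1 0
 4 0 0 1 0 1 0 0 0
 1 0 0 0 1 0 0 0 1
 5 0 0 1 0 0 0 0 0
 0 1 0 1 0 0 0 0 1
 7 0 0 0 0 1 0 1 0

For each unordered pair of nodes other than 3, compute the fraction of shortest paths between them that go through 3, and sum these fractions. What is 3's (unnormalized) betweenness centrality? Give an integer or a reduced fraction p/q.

Pairs whose geodesics pass through 3 — 6–2: 1/2; 6–4: 1/2; 6–5: 1/2.
All other pairs contribute 0.
Summing the contributions gives betweenness(3) = 3/2.

3/2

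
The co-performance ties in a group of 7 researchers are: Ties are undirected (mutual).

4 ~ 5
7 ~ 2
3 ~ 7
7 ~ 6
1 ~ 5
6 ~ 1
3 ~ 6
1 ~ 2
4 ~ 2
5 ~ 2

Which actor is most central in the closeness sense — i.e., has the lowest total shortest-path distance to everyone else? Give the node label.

Farness (sum of distances to all others) for each node — 1:9, 2:8, 3:12, 4:12, 5:10, 6:10, 7:9.
The smallest farness is 8, for 2, so 2 has the highest closeness.

2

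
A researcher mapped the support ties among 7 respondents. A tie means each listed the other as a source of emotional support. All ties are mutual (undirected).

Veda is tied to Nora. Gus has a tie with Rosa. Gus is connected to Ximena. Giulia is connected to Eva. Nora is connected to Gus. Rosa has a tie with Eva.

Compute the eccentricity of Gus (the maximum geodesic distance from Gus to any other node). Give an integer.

Distances from Gus: Eva:2, Giulia:3, Nora:1, Rosa:1, Veda:2, Ximena:1.
The largest is 3 (to Giulia), so the eccentricity of Gus is 3.

3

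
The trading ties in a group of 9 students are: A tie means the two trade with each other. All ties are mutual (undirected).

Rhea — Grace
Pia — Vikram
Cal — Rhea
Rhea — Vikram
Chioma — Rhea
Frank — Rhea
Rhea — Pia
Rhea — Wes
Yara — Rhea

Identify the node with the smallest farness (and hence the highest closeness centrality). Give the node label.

Rhea

Farness (sum of distances to all others) for each node — Cal:15, Chioma:15, Frank:15, Grace:15, Pia:14, Rhea:8, Vikram:14, Wes:15, Yara:15.
The smallest farness is 8, for Rhea, so Rhea has the highest closeness.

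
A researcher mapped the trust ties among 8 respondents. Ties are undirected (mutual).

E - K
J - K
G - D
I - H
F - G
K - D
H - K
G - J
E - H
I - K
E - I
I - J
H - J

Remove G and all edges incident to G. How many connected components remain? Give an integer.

2

Without G, the remaining ties split the others into: {F}; {D, E, H, I, J, K}.
That's 2 separate components.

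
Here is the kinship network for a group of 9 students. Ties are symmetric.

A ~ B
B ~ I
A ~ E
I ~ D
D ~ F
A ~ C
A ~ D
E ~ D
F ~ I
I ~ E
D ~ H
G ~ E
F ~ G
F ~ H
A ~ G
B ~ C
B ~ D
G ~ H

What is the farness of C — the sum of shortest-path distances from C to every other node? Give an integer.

16

Distances from C: A:1, B:1, D:2, E:2, F:3, G:2, H:3, I:2.
Sum = 1 + 1 + 2 + 2 + 3 + 2 + 3 + 2 = 16.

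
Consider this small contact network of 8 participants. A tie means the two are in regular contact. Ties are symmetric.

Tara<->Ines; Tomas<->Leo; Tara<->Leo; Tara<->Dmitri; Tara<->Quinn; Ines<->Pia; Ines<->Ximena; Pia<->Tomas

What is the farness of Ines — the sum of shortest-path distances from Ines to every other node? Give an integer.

11

Distances from Ines: Dmitri:2, Leo:2, Pia:1, Quinn:2, Tara:1, Tomas:2, Ximena:1.
Sum = 2 + 2 + 1 + 2 + 1 + 2 + 1 = 11.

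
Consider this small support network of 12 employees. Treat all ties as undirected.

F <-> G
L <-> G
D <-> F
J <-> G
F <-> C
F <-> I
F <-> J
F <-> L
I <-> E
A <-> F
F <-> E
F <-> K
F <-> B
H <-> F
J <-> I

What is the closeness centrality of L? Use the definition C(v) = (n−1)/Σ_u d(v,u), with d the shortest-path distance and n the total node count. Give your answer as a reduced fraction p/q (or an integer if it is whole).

11/20

Distances from L: A:2, B:2, C:2, D:2, E:2, F:1, G:1, H:2, I:2, J:2, K:2. Sum = 20.
n = 12, so closeness = 11/20.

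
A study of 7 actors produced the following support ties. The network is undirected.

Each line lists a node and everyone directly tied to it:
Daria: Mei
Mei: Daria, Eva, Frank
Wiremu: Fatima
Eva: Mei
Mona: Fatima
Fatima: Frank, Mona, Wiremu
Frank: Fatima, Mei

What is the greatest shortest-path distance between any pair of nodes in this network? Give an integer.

Eccentricity of each node (its greatest distance to any other): Daria:4, Eva:4, Fatima:3, Frank:2, Mei:3, Mona:4, Wiremu:4.
The maximum eccentricity is 4, realized for instance by the pair Eva–Wiremu via Eva – Mei – Frank – Fatima – Wiremu. So the diameter is 4.

4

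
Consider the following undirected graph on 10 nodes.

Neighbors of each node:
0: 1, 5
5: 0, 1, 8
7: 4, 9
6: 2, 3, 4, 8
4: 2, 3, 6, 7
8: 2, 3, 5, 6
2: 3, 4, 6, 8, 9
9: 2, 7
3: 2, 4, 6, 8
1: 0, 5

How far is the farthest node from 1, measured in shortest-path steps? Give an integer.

5

Distances from 1: 0:1, 2:3, 3:3, 4:4, 5:1, 6:3, 7:5, 8:2, 9:4.
The largest is 5 (to 7), so the eccentricity of 1 is 5.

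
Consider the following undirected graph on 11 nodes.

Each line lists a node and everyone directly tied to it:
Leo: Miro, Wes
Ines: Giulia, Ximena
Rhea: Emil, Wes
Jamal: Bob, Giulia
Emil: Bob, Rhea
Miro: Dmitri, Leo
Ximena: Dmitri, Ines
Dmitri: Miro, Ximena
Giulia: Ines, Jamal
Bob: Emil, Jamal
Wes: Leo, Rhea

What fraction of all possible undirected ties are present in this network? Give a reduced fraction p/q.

1/5

There are 11 edges and 11 nodes, so the maximum possible is C(11,2) = 55.
Density = 11/55 = 1/5.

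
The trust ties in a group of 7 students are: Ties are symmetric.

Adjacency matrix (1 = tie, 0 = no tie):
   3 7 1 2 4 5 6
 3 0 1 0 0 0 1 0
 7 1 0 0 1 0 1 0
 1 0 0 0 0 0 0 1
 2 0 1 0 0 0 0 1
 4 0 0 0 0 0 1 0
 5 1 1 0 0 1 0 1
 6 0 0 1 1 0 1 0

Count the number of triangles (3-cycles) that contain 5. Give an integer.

1

5's neighbors: 3, 4, 6, and 7.
Neighbor pairs that are themselves tied: 5–3–7. Each forms one triangle with 5, for 1 in total.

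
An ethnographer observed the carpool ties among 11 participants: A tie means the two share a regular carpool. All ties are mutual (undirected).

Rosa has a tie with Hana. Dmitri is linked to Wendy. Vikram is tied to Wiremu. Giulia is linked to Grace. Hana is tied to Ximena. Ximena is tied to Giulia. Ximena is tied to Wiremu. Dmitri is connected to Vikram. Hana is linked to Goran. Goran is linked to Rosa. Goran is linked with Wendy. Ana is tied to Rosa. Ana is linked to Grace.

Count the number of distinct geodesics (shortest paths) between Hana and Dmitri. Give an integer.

The shortest distance is 3, and the only length-3 path is Hana–Goran–Wendy–Dmitri. So there is exactly 1 shortest path.

1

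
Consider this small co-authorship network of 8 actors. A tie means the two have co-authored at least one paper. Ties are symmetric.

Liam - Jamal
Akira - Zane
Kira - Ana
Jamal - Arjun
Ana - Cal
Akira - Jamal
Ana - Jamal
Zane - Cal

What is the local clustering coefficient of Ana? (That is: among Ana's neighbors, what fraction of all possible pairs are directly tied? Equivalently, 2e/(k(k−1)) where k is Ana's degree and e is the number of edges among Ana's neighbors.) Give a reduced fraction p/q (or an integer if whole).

Ana's neighbors: Cal, Jamal, and Kira (k = 3).
Possible neighbor pairs: C(3,2) = 3. Edges among them: none → e = 0.
Clustering(Ana) = 0/3 = 0.

0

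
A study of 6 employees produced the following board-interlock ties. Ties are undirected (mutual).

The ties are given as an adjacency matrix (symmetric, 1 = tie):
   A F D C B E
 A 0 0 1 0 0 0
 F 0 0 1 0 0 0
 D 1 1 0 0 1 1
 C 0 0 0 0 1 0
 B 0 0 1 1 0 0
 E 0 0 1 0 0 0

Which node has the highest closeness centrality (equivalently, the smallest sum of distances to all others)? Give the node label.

D

Farness (sum of distances to all others) for each node — A:10, B:8, C:12, D:6, E:10, F:10.
The smallest farness is 6, for D, so D has the highest closeness.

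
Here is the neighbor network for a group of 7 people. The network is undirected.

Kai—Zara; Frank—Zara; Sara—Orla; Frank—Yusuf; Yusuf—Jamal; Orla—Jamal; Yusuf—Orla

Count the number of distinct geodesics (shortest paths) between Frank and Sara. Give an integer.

The shortest distance is 3, and the only length-3 path is Frank–Yusuf–Orla–Sara. So there is exactly 1 shortest path.

1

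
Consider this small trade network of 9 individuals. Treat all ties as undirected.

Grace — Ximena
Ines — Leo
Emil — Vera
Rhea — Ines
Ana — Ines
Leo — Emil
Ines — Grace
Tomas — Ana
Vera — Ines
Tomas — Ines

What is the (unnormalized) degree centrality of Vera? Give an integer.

Vera is directly tied to Emil and Ines. That is 2 neighbors, so the degree of Vera is 2.

2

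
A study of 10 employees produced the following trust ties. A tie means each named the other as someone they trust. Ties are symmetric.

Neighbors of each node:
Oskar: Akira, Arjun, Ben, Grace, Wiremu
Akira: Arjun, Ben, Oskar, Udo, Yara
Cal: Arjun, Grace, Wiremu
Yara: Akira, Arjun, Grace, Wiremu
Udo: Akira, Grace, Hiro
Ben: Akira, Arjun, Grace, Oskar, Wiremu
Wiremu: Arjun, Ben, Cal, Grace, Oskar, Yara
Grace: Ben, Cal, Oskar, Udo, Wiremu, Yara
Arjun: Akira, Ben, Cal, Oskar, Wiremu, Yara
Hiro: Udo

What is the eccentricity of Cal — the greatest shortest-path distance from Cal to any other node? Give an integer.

3

Distances from Cal: Akira:2, Arjun:1, Ben:2, Grace:1, Hiro:3, Oskar:2, Udo:2, Wiremu:1, Yara:2.
The largest is 3 (to Hiro), so the eccentricity of Cal is 3.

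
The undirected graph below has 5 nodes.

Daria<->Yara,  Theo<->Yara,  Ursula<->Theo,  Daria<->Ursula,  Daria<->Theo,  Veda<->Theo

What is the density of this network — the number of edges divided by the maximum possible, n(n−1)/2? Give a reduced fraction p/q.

3/5

There are 6 edges and 5 nodes, so the maximum possible is C(5,2) = 10.
Density = 6/10 = 3/5.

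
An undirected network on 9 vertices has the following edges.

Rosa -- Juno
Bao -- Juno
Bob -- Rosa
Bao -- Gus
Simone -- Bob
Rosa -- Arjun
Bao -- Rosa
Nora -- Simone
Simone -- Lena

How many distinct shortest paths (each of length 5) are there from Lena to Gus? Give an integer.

The shortest distance is 5, and the only length-5 path is Lena–Simone–Bob–Rosa–Bao–Gus. So there is exactly 1 shortest path.

1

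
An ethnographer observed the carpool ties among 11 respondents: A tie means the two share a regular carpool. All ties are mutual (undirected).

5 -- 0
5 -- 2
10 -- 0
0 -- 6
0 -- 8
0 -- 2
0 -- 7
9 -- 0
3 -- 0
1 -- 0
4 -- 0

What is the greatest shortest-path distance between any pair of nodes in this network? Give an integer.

2

Eccentricity of each node (its greatest distance to any other): 0:1, 1:2, 2:2, 3:2, 4:2, 5:2, 6:2, 7:2, 8:2, 9:2, 10:2.
The maximum eccentricity is 2, realized for instance by the pair 8–7 via 8 – 0 – 7. So the diameter is 2.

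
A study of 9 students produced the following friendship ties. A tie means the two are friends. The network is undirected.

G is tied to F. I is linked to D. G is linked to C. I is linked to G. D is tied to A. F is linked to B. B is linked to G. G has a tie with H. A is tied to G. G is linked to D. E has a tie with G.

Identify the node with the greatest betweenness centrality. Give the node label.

G

Unnormalized betweenness of each node: A:0, B:0, C:0, D:1/2, E:0, F:0, G:49/2, H:0, I:0.
G has the largest value, 49/2, making it the main broker — the node through which the most shortest paths run.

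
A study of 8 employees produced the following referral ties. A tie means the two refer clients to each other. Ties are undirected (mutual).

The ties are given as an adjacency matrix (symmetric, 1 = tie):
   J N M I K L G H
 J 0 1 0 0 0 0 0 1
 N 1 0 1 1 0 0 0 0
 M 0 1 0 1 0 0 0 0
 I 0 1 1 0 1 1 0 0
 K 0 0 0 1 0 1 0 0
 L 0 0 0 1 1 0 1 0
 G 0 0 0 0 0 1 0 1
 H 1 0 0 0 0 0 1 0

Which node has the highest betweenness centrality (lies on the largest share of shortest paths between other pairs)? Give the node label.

I

Unnormalized betweenness of each node: G:3, H:2, I:7, J:3, K:0, L:5, M:0, N:5.
I has the largest value, 7, making it the main broker — the node through which the most shortest paths run.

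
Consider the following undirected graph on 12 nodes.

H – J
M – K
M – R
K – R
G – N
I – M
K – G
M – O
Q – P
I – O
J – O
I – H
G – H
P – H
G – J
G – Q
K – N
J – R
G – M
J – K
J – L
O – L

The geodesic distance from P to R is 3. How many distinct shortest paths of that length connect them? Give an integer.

1

The shortest distance is 3, and the only length-3 path is P–H–J–R. So there is exactly 1 shortest path.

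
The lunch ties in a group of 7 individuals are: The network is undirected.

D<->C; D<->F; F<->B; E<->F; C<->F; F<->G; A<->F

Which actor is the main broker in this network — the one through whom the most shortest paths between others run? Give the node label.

F

Unnormalized betweenness of each node: A:0, B:0, C:0, D:0, E:0, F:14, G:0.
F has the largest value, 14, making it the main broker — the node through which the most shortest paths run.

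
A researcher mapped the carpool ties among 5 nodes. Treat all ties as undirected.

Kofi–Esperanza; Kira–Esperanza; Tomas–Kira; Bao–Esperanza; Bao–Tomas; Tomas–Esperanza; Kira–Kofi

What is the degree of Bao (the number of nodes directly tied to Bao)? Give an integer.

2

Bao is directly tied to Esperanza and Tomas. That is 2 neighbors, so the degree of Bao is 2.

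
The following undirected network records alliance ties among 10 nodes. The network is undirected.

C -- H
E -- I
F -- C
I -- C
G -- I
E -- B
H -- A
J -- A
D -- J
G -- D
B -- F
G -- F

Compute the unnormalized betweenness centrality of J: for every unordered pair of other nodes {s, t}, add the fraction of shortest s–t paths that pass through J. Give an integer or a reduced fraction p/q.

Pairs whose geodesics pass through J — D–H: 1; D–A: 1; G–A: 1.
All other pairs contribute 0.
Summing the contributions gives betweenness(J) = 3.

3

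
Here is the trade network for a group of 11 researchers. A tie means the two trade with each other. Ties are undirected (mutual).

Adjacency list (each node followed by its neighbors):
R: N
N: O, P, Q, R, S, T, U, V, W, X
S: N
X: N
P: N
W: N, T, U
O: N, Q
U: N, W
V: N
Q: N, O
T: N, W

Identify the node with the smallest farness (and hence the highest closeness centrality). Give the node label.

N

Farness (sum of distances to all others) for each node — N:10, O:18, P:19, Q:18, R:19, S:19, T:18, U:18, V:19, W:17, X:19.
The smallest farness is 10, for N, so N has the highest closeness.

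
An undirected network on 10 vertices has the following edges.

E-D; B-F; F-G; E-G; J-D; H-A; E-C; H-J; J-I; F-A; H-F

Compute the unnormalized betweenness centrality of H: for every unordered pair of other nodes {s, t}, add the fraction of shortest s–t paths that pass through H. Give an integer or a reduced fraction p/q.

Pairs whose geodesics pass through H — F–D: 1/2; F–J: 1; F–I: 1; B–D: 1/2; B–J: 1; B–I: 1; D–A: 1; G–J: 1/2; G–I: 1/2; J–A: 1; I–A: 1.
All other pairs contribute 0.
Summing the contributions gives betweenness(H) = 9.

9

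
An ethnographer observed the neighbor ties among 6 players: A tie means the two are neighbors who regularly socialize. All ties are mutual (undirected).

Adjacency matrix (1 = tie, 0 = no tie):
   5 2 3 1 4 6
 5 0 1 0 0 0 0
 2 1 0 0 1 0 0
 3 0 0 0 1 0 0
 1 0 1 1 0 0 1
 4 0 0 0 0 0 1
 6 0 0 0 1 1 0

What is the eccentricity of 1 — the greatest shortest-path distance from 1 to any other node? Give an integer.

Distances from 1: 2:1, 3:1, 4:2, 5:2, 6:1.
The largest is 2 (to 5 and 4), so the eccentricity of 1 is 2.

2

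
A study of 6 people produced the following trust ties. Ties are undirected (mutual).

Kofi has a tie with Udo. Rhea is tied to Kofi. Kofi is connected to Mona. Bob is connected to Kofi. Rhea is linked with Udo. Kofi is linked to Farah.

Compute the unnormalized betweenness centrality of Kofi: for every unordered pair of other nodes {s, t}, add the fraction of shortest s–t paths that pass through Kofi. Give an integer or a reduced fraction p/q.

9

Pairs whose geodesics pass through Kofi — Farah–Udo: 1; Farah–Mona: 1; Farah–Bob: 1; Farah–Rhea: 1; Udo–Mona: 1; Udo–Bob: 1; Mona–Bob: 1; Mona–Rhea: 1; Bob–Rhea: 1.
All other pairs contribute 0.
Summing the contributions gives betweenness(Kofi) = 9.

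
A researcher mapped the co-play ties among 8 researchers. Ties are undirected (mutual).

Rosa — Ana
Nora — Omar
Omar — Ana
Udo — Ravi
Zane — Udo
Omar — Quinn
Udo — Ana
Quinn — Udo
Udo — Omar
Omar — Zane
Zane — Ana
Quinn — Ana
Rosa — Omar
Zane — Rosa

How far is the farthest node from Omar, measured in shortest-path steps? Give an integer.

2

Distances from Omar: Ana:1, Nora:1, Quinn:1, Ravi:2, Rosa:1, Udo:1, Zane:1.
The largest is 2 (to Ravi), so the eccentricity of Omar is 2.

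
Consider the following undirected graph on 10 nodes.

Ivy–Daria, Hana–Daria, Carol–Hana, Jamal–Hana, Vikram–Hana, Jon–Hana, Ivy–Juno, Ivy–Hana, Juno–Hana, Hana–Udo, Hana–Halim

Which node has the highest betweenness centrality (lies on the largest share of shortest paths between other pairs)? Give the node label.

Unnormalized betweenness of each node: Carol:0, Daria:0, Halim:0, Hana:67/2, Ivy:1/2, Jamal:0, Jon:0, Juno:0, Udo:0, Vikram:0.
Hana has the largest value, 67/2, making it the main broker — the node through which the most shortest paths run.

Hana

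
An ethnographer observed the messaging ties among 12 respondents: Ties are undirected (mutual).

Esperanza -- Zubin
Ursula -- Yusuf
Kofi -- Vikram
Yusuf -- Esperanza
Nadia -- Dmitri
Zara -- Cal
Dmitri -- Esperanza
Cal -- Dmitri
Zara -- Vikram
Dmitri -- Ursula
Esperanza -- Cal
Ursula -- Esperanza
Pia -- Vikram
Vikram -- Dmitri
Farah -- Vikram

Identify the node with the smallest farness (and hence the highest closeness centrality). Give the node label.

Farness (sum of distances to all others) for each node — Cal:22, Dmitri:17, Esperanza:20, Farah:29, Kofi:29, Nadia:27, Pia:29, Ursula:23, Vikram:19, Yusuf:29, Zara:24, Zubin:30.
The smallest farness is 17, for Dmitri, so Dmitri has the highest closeness.

Dmitri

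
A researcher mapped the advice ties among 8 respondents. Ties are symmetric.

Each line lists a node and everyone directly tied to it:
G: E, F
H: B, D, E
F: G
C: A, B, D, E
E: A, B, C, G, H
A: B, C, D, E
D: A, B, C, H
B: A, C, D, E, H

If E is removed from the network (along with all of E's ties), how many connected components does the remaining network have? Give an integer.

2

Without E, the remaining ties split the others into: {A, B, C, D, H}; {F, G}.
That's 2 separate components.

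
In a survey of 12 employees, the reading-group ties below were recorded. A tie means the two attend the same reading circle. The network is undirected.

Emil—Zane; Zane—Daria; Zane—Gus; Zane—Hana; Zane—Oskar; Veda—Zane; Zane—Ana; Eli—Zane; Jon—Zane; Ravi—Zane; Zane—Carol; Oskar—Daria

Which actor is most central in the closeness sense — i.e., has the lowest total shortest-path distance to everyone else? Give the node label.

Zane

Farness (sum of distances to all others) for each node — Ana:21, Carol:21, Daria:20, Eli:21, Emil:21, Gus:21, Hana:21, Jon:21, Oskar:20, Ravi:21, Veda:21, Zane:11.
The smallest farness is 11, for Zane, so Zane has the highest closeness.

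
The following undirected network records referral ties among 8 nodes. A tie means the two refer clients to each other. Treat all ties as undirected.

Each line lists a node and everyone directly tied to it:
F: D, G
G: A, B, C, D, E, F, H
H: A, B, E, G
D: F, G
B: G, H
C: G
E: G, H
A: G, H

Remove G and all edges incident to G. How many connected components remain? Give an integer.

Without G, the remaining ties split the others into: {A, B, E, H}; {C}; {D, F}.
That's 3 separate components.

3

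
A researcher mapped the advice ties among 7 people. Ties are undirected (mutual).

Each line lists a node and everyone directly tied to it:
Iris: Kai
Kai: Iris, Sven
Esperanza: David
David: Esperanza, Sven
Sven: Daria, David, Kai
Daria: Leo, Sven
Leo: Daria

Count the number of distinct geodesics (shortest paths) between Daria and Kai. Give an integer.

The shortest distance is 2, and the only length-2 path is Daria–Sven–Kai. So there is exactly 1 shortest path.

1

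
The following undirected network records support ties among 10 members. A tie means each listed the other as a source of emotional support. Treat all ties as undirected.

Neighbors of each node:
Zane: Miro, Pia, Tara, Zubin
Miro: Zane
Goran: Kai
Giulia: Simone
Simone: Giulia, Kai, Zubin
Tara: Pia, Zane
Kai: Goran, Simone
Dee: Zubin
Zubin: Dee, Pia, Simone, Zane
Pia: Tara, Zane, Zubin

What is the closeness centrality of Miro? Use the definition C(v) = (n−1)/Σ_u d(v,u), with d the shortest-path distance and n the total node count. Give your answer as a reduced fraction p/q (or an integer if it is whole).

9/26

Distances from Miro: Dee:3, Giulia:4, Goran:5, Kai:4, Pia:2, Simone:3, Tara:2, Zane:1, Zubin:2. Sum = 26.
n = 10, so closeness = 9/26.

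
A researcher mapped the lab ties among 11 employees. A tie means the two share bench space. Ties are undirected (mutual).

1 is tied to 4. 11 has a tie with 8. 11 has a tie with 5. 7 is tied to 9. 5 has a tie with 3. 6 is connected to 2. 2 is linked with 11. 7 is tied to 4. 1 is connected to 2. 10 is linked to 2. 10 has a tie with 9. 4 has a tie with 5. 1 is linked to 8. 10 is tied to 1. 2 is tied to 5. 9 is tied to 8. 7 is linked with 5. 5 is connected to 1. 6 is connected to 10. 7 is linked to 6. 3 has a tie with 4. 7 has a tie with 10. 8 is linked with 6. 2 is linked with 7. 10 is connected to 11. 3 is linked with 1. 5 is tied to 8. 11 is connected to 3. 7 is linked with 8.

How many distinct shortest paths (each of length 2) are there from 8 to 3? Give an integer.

The shortest distance is 2. The length-2 paths are: 8–5–3; 8–11–3; 8–1–3.
That gives 3 distinct shortest paths.

3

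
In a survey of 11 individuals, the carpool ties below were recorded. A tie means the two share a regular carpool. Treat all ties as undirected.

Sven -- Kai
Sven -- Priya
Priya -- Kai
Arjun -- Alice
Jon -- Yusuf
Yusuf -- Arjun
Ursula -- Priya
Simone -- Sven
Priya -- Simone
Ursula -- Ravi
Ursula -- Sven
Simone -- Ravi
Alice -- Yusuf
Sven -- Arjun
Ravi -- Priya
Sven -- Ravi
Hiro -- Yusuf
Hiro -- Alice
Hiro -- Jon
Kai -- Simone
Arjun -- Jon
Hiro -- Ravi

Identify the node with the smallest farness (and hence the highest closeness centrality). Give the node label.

Farness (sum of distances to all others) for each node — Alice:21, Arjun:16, Hiro:17, Jon:21, Kai:21, Priya:18, Ravi:15, Simone:19, Sven:14, Ursula:20, Yusuf:20.
The smallest farness is 14, for Sven, so Sven has the highest closeness.

Sven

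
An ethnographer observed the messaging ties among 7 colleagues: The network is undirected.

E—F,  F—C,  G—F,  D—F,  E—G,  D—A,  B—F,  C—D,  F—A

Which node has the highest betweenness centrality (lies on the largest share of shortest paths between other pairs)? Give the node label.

Unnormalized betweenness of each node: A:0, B:0, C:0, D:1/2, E:0, F:23/2, G:0.
F has the largest value, 23/2, making it the main broker — the node through which the most shortest paths run.

F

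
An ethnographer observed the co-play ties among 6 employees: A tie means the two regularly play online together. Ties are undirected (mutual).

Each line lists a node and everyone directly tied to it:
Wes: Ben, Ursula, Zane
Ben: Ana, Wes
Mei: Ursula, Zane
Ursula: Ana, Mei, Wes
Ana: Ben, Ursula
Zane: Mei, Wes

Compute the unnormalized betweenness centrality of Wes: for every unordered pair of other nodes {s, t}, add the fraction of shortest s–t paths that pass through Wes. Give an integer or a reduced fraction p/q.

Pairs whose geodesics pass through Wes — Ben–Ursula: 1/2; Ben–Mei: 2/3; Ben–Zane: 1; Ana–Zane: 2/3; Ursula–Zane: 1/2.
All other pairs contribute 0.
Summing the contributions gives betweenness(Wes) = 10/3.

10/3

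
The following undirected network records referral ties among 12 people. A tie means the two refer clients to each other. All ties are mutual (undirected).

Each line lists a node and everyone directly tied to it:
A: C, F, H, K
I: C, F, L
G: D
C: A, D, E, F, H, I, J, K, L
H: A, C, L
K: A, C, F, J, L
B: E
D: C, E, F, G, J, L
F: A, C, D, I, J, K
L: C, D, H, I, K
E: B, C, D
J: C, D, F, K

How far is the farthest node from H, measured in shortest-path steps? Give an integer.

3

Distances from H: A:1, B:3, C:1, D:2, E:2, F:2, G:3, I:2, J:2, K:2, L:1.
The largest is 3 (to G and B), so the eccentricity of H is 3.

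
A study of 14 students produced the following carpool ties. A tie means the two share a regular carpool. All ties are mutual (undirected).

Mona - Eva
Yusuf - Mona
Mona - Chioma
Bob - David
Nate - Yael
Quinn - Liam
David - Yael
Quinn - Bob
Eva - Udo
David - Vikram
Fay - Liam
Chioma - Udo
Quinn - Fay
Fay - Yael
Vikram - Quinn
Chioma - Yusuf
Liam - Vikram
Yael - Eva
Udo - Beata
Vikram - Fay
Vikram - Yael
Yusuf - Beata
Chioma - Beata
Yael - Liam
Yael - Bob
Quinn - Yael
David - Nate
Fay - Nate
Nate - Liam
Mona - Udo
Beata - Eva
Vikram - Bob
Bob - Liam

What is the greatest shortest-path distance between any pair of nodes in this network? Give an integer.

4

Eccentricity of each node (its greatest distance to any other): Beata:3, Bob:4, Chioma:4, David:4, Eva:2, Fay:4, Liam:4, Mona:3, Nate:4, Quinn:4, Udo:3, Vikram:4, Yael:3, Yusuf:4.
The maximum eccentricity is 4, realized for instance by the pair Yusuf–Fay via Yusuf – Mona – Eva – Yael – Fay. So the diameter is 4.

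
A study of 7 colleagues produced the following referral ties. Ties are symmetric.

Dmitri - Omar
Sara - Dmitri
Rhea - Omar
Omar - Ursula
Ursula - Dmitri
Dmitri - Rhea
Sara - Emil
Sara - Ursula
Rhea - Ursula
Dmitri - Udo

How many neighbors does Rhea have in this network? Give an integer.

Rhea is directly tied to Dmitri, Omar, and Ursula. That is 3 neighbors, so the degree of Rhea is 3.

3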